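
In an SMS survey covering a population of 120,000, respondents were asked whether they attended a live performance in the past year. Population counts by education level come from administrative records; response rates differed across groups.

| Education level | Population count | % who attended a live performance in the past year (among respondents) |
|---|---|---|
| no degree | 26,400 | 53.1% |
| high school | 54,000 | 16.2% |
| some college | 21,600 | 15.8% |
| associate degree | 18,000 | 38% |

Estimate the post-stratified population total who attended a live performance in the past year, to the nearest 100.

Each cell contributes its population count × the respondent rate:
  no degree: 26,400 × 53.1% = 14018.4
  high school: 54,000 × 16.2% = 8748
  some college: 21,600 × 15.8% = 3412.8
  associate degree: 18,000 × 38% = 6840
Estimated total = 33019.2 → 33,000.

33,000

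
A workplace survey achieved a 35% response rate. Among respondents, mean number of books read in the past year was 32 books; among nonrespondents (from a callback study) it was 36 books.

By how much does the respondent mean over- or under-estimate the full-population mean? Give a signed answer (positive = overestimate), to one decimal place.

-2.6

Nonresponse fraction = 1 − 0.35 = 0.65.
Bias = (nonresponse fraction) × (respondent mean − nonrespondent mean)
     = 0.65 × (32 − 36) = 0.65 × -4 = -2.6.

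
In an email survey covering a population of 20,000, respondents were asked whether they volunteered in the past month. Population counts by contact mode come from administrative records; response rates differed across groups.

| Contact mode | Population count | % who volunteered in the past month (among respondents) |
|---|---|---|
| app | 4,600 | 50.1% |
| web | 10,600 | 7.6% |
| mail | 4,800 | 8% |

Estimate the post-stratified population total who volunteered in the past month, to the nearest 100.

3,500

Estimated count per cell = population count × respondent percentage:
  app: 4,600 × 50.1% = 2304.6
  web: 10,600 × 7.6% = 805.6
  mail: 4,800 × 8% = 384
Estimated total = 3494.2 → 3,500.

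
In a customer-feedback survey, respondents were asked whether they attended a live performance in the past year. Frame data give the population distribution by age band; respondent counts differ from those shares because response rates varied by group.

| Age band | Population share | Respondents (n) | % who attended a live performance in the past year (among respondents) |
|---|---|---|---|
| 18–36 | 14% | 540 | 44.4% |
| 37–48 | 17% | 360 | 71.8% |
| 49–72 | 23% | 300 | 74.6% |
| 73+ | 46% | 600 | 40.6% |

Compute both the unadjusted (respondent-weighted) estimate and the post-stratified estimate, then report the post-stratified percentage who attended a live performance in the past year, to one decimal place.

54.3%

Unadjusted (pooled respondent) estimate weights by respondent counts:
  (540/1800)×44.4 + (360/1800)×71.8 + (300/1800)×74.6 + (600/1800)×40.6 = 53.6467%
Post-stratifying to population shares instead:
  0.14×44.4 + 0.17×71.8 + 0.23×74.6 + 0.46×40.6 = 54.256%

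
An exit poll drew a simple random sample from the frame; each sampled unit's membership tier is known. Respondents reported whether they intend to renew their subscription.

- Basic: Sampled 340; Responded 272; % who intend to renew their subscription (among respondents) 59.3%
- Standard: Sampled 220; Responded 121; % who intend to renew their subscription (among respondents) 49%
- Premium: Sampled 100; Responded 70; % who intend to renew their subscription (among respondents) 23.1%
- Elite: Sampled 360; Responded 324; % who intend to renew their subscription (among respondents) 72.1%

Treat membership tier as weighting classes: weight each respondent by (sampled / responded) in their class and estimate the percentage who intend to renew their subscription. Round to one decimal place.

Response rates by class: Basic 272/340 = 80%, Standard 121/220 = 55%, Premium 70/100 = 70%, Elite 324/360 = 90%.
Each respondent's weight = sampled/responded in their class; summing within a class gives n_sampled, so:
  Basic: 340 × 59.3 = 20,162
  Standard: 220 × 49 = 10,780
  Premium: 100 × 23.1 = 2310
  Elite: 360 × 72.1 = 25956
Adjusted estimate = 59,208 / 1,020 = 58.0471 → 58.0%.

58.0%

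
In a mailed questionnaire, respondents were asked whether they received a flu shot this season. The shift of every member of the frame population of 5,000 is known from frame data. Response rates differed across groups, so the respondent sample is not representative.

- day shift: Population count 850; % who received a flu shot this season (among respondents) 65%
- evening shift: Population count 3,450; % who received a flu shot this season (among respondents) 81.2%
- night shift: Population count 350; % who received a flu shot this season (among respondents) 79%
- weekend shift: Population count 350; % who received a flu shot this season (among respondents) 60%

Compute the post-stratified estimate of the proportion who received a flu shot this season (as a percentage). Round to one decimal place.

76.8%

Weight each group's respondent value by its population share:
  day shift: (850/5,000) × 65 = 11.05
  evening shift: (3,450/5,000) × 81.2 = 56.028
  night shift: (350/5,000) × 79 = 5.53
  weekend shift: (350/5,000) × 60 = 4.2
Post-stratified estimate = 76.808 → 76.8%.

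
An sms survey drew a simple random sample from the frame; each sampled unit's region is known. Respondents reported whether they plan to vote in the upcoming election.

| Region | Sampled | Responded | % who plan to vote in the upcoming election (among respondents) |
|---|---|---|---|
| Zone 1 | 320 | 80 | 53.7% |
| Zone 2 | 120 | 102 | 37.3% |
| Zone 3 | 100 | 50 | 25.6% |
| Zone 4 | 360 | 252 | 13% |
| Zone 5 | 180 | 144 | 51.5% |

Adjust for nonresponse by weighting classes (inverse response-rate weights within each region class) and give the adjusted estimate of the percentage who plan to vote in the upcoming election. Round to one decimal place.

Class response rates: Zone 1 80/320 = 25%, Zone 2 102/120 = 85%, Zone 3 50/100 = 50%, Zone 4 252/360 = 70%, Zone 5 144/180 = 80%.
Each respondent's weight = sampled/responded in their class; summing within a class gives n_sampled, so:
  Zone 1: 320 × 53.7 = 17,184
  Zone 2: 120 × 37.3 = 4476
  Zone 3: 100 × 25.6 = 2560
  Zone 4: 360 × 13 = 4680
  Zone 5: 180 × 51.5 = 9270
Adjusted estimate = 38,170 / 1,080 = 35.3426 → 35.3%.

35.3%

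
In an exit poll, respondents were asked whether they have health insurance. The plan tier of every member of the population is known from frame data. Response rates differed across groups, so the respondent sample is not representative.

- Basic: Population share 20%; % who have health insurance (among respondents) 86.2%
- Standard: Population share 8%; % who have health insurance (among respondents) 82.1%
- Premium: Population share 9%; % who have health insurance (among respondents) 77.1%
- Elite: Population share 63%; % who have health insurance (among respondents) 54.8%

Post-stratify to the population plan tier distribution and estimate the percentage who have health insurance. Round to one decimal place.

65.3%

Each cell contributes population-share × respondent value:
  Basic: 0.2 × 86.2 = 17.24
  Standard: 0.08 × 82.1 = 6.568
  Premium: 0.09 × 77.1 = 6.939
  Elite: 0.63 × 54.8 = 34.524
Post-stratified estimate = 65.271 → 65.3%.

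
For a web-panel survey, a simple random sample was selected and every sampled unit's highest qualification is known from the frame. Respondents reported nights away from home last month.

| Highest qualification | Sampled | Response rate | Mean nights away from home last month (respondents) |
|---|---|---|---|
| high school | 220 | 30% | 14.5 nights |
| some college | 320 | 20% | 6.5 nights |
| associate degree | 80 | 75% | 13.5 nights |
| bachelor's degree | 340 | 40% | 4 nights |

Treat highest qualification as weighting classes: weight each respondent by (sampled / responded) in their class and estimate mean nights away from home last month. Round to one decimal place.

8.0

Weighting each respondent by the inverse class response rate inflates each class back to its sampled size, so the class weight is n_sampled:
  high school: 220 × 14.5 = 3190
  some college: 320 × 6.5 = 2080
  associate degree: 80 × 13.5 = 1080
  bachelor's degree: 340 × 4 = 1360
Adjusted estimate = 7710 / 960 = 8.03125 → 8.0.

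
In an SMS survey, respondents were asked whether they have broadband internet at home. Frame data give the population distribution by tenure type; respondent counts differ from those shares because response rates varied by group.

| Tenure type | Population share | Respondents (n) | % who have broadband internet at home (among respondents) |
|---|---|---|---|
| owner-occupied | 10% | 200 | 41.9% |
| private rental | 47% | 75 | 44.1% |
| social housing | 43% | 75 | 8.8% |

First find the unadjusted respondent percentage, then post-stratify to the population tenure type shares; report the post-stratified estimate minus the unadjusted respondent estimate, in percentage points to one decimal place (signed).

Naive respondent-only estimate (weights = respondent counts):
  (200/350)×41.9 + (75/350)×44.1 + (75/350)×8.8 = 35.2786%
Post-stratifying to population shares instead:
  0.1×41.9 + 0.47×44.1 + 0.43×8.8 = 28.701%
Difference = 28.701 − 35.2786 = -6.5776 pp.

-6.6 percentage points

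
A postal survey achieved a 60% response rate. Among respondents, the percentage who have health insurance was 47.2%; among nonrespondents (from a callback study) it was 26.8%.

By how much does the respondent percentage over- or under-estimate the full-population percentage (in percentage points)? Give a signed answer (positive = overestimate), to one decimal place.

Nonresponse fraction = 1 − 0.6 = 0.4.
Bias = (nonresponse fraction) × (respondent percentage − nonrespondent percentage)
     = 0.4 × (47.2 − 26.8) = 0.4 × 20.4 = 8.16.

+8.2 percentage points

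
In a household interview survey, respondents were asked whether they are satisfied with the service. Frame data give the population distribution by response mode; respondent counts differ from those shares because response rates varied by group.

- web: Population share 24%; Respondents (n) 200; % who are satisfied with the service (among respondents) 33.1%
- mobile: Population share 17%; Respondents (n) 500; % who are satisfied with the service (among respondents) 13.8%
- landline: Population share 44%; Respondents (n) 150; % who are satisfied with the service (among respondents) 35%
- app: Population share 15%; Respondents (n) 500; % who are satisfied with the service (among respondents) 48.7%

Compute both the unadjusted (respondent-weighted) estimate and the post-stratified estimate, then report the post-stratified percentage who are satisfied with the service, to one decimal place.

33.0%

Naive respondent-only estimate (weights = respondent counts):
  (200/1350)×33.1 + (500/1350)×13.8 + (150/1350)×35 + (500/1350)×48.7 = 31.9407%
Reweighting by population response mode shares:
  0.24×33.1 + 0.17×13.8 + 0.44×35 + 0.15×48.7 = 32.995%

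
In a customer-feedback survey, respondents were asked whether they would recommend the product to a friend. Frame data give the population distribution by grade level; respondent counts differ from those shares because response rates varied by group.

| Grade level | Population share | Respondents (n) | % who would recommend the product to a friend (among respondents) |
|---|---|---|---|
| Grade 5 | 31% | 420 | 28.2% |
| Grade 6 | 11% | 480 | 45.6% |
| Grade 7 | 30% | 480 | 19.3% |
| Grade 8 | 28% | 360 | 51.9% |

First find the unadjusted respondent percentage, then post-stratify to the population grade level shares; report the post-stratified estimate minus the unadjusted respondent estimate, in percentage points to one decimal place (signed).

-1.4 percentage points

Without adjustment, the pooled respondent share is:
  (420/1740)×28.2 + (480/1740)×45.6 + (480/1740)×19.3 + (360/1740)×51.9 = 35.4483%
Reweighting by population grade level shares:
  0.31×28.2 + 0.11×45.6 + 0.3×19.3 + 0.28×51.9 = 34.08%
Difference = 34.08 − 35.4483 = -1.3683 pp.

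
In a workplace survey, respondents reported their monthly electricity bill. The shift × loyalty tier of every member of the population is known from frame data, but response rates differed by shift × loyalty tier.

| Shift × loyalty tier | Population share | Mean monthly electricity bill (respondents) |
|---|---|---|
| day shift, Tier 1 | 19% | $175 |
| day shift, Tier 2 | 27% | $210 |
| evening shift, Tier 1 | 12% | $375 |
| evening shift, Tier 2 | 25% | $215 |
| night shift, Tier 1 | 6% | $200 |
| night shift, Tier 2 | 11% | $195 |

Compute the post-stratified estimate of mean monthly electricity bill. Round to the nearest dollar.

Post-stratification weights by population share, not respondent share:
  day shift, Tier 1: 0.19 × 175 = 33.25
  day shift, Tier 2: 0.27 × 210 = 56.7
  evening shift, Tier 1: 0.12 × 375 = 45
  evening shift, Tier 2: 0.25 × 215 = 53.75
  night shift, Tier 1: 0.06 × 200 = 12
  night shift, Tier 2: 0.11 × 195 = 21.45
Post-stratified estimate = 222.15 → $222.

$222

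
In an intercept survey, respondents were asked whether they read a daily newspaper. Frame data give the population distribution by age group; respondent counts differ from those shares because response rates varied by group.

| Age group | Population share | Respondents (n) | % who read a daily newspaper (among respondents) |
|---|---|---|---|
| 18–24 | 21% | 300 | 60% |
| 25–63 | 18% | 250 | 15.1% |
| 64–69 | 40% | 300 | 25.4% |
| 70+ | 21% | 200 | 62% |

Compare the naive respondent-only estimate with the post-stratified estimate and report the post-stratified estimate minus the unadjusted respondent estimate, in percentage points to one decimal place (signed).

-1.3 percentage points

Naive respondent-only estimate (weights = respondent counts):
  (300/1050)×60 + (250/1050)×15.1 + (300/1050)×25.4 + (200/1050)×62 = 39.8048%
Post-stratified estimate weights by population shares:
  0.21×60 + 0.18×15.1 + 0.4×25.4 + 0.21×62 = 38.498%
Difference = 38.498 − 39.8048 = -1.3068 pp.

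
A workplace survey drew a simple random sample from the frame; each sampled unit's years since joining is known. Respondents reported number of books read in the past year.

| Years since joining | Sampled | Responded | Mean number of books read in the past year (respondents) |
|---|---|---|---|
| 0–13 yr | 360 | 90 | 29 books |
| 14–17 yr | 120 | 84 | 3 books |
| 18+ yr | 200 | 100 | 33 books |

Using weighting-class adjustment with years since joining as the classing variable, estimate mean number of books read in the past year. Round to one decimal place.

Class response rates: 0–13 yr 90/360 = 25%, 14–17 yr 84/120 = 70%, 18+ yr 100/200 = 50%.
Inverse-response-rate weighting restores each class to its sampled count, so class totals weight by n_sampled:
  0–13 yr: 360 × 29 = 10,440
  14–17 yr: 120 × 3 = 360
  18+ yr: 200 × 33 = 6600
Adjusted estimate = 17,400 / 680 = 25.5882 → 25.6.

25.6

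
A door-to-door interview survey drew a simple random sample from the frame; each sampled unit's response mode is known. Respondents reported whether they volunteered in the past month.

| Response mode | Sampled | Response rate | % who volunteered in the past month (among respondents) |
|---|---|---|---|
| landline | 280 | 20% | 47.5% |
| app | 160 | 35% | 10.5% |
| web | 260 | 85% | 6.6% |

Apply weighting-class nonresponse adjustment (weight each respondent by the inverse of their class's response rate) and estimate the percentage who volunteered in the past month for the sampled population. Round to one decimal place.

23.9%

With weight = n_sampled/n_responded per class, the weighted class total is n_sampled:
  landline: 280 × 47.5 = 13,300
  app: 160 × 10.5 = 1680
  web: 260 × 6.6 = 1716
Adjusted estimate = 16,696 / 700 = 23.8514 → 23.9%.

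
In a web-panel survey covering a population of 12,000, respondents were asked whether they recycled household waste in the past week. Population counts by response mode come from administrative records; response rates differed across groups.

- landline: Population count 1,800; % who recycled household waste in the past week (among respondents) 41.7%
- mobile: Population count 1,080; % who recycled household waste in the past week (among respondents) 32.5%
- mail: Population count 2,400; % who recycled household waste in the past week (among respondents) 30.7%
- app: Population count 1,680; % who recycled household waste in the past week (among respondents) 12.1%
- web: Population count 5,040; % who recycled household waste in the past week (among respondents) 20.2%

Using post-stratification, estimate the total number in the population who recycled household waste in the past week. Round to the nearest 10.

Apply each group's respondent rate to its population count:
  landline: 1,800 × 41.7% = 750.6
  mobile: 1,080 × 32.5% = 351
  mail: 2,400 × 30.7% = 736.8
  app: 1,680 × 12.1% = 203.28
  web: 5,040 × 20.2% = 1018.08
Estimated total = 3059.76 → 3,060.

3,060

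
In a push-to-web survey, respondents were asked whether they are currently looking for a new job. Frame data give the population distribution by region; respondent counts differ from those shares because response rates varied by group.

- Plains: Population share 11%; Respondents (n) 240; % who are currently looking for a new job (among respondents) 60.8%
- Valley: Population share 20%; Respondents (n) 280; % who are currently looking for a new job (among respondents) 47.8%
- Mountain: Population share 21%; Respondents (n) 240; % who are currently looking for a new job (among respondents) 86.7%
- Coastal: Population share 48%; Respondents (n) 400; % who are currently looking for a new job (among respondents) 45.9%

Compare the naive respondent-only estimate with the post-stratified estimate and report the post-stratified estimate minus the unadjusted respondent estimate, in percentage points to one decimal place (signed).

Without adjustment, the pooled respondent share is:
  (240/1160)×60.8 + (280/1160)×47.8 + (240/1160)×86.7 + (400/1160)×45.9 = 57.8828%
Post-stratified estimate weights by population shares:
  0.11×60.8 + 0.2×47.8 + 0.21×86.7 + 0.48×45.9 = 56.487%
Difference = 56.487 − 57.8828 = -1.3958 pp.

-1.4 percentage points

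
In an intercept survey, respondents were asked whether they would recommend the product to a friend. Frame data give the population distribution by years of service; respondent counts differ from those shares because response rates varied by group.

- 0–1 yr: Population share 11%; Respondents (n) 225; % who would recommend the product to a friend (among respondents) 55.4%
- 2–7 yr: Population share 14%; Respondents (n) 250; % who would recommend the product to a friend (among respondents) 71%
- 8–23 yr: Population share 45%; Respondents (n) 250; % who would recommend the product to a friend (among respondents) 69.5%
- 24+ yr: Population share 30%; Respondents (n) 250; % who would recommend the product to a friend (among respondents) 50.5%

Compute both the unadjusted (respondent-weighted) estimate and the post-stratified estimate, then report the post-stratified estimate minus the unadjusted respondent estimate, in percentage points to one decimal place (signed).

+0.7 percentage points

Unadjusted (pooled respondent) estimate weights by respondent counts:
  (225/975)×55.4 + (250/975)×71 + (250/975)×69.5 + (250/975)×50.5 = 61.759%
Reweighting by population years of service shares:
  0.11×55.4 + 0.14×71 + 0.45×69.5 + 0.3×50.5 = 62.459%
Difference = 62.459 − 61.759 = 0.7 pp.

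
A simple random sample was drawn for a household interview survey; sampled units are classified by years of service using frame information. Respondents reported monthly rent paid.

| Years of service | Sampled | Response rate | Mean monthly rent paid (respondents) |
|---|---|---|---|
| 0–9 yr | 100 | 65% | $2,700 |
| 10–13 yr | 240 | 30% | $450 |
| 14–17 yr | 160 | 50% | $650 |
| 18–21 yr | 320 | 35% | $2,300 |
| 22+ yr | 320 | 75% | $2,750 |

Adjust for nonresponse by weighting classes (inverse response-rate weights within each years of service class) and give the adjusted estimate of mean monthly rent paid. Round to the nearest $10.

Weighting each respondent by the inverse class response rate inflates each class back to its sampled size, so the class weight is n_sampled:
  0–9 yr: 100 × 2700 = 270,000
  10–13 yr: 240 × 450 = 108,000
  14–17 yr: 160 × 650 = 104,000
  18–21 yr: 320 × 2300 = 736,000
  22+ yr: 320 × 2750 = 880,000
Adjusted estimate = 2,098,000 / 1,140 = 1840.35 → $1,840.

$1,840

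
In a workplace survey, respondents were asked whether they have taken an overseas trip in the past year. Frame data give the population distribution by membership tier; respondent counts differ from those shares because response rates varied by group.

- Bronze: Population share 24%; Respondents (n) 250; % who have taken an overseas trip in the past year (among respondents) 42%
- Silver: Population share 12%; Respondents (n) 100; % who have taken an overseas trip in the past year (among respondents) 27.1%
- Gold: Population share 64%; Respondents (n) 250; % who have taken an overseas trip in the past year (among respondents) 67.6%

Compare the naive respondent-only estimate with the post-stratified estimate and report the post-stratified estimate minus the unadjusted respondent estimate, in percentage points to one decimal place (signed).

Without adjustment, the pooled respondent share is:
  (250/600)×42 + (100/600)×27.1 + (250/600)×67.6 = 50.1833%
Reweighting by population membership tier shares:
  0.24×42 + 0.12×27.1 + 0.64×67.6 = 56.596%
Difference = 56.596 − 50.1833 = 6.4127 pp.

+6.4 percentage points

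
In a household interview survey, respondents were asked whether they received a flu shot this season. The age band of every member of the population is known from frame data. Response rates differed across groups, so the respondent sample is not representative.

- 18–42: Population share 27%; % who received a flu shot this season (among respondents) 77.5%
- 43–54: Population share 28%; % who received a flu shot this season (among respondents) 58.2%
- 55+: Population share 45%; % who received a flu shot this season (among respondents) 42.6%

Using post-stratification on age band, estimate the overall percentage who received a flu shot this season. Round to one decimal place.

56.4%

Each cell contributes population-share × respondent value:
  18–42: 0.27 × 77.5 = 20.925
  43–54: 0.28 × 58.2 = 16.296
  55+: 0.45 × 42.6 = 19.17
Post-stratified estimate = 56.391 → 56.4%.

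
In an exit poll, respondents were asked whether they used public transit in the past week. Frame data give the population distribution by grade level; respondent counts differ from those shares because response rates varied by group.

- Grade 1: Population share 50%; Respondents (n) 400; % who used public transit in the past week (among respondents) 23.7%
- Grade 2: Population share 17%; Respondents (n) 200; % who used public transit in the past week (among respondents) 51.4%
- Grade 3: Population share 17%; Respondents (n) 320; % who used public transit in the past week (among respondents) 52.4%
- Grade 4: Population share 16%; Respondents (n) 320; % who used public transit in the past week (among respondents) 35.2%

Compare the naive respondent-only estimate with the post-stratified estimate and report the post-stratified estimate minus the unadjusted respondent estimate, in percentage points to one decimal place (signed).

-3.4 percentage points

Without adjustment, the pooled respondent share is:
  (400/1240)×23.7 + (200/1240)×51.4 + (320/1240)×52.4 + (320/1240)×35.2 = 38.5419%
Reweighting by population grade level shares:
  0.5×23.7 + 0.17×51.4 + 0.17×52.4 + 0.16×35.2 = 35.128%
Difference = 35.128 − 38.5419 = -3.4139 pp.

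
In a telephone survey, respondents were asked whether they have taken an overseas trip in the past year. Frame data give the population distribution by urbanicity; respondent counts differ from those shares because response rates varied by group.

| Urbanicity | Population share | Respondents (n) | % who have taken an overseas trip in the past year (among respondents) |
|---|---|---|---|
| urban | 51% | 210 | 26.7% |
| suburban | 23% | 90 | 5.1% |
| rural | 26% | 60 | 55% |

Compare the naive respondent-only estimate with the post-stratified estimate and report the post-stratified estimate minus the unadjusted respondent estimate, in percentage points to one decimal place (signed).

Unadjusted (pooled respondent) estimate weights by respondent counts:
  (210/360)×26.7 + (90/360)×5.1 + (60/360)×55 = 26.0167%
Post-stratified estimate weights by population shares:
  0.51×26.7 + 0.23×5.1 + 0.26×55 = 29.09%
Difference = 29.09 − 26.0167 = 3.0733 pp.

+3.1 percentage points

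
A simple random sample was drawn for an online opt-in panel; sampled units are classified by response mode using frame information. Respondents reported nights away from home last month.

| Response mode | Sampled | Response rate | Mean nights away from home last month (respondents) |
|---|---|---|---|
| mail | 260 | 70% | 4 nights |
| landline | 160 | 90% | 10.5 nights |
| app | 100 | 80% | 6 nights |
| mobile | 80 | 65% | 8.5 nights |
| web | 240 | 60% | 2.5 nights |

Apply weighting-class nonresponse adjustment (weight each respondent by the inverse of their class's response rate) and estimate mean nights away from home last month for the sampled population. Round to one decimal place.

5.5

Each respondent's weight = sampled/responded in their class; summing within a class gives n_sampled, so:
  mail: 260 × 4 = 1040
  landline: 160 × 10.5 = 1680
  app: 100 × 6 = 600
  mobile: 80 × 8.5 = 680
  web: 240 × 2.5 = 600
Adjusted estimate = 4600 / 840 = 5.47619 → 5.5.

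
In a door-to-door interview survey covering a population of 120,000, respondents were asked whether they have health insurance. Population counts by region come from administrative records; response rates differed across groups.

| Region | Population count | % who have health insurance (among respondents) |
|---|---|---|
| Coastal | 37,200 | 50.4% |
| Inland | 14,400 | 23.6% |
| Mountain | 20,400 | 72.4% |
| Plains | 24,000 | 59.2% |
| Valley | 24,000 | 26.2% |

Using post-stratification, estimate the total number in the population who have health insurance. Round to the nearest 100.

57,400

Each cell contributes its population count × the respondent rate:
  Coastal: 37,200 × 50.4% = 18748.8
  Inland: 14,400 × 23.6% = 3398.4
  Mountain: 20,400 × 72.4% = 14769.6
  Plains: 24,000 × 59.2% = 14,208
  Valley: 24,000 × 26.2% = 6288
Estimated total = 57412.8 → 57,400.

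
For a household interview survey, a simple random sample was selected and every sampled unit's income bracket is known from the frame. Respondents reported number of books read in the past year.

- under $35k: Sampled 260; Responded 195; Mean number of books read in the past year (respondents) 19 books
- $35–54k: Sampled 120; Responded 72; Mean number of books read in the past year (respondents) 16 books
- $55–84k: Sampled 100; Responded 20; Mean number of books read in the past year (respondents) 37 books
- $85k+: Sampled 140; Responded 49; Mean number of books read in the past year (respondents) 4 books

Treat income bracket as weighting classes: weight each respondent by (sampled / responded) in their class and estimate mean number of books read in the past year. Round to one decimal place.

Class response rates: under $35k 195/260 = 75%, $35–54k 72/120 = 60%, $55–84k 20/100 = 20%, $85k+ 49/140 = 35%.
With weight = n_sampled/n_responded per class, the weighted class total is n_sampled:
  under $35k: 260 × 19 = 4940
  $35–54k: 120 × 16 = 1920
  $55–84k: 100 × 37 = 3700
  $85k+: 140 × 4 = 560
Adjusted estimate = 11,120 / 620 = 17.9355 → 17.9.

17.9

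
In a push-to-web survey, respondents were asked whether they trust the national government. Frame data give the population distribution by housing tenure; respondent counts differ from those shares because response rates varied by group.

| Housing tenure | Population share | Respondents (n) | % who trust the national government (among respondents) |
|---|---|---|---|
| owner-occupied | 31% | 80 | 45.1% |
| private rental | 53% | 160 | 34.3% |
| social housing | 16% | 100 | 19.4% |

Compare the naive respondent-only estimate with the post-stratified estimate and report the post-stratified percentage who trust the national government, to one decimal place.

Unadjusted (pooled respondent) estimate weights by respondent counts:
  (80/340)×45.1 + (160/340)×34.3 + (100/340)×19.4 = 32.4588%
Post-stratified estimate weights by population shares:
  0.31×45.1 + 0.53×34.3 + 0.16×19.4 = 35.264%

35.3%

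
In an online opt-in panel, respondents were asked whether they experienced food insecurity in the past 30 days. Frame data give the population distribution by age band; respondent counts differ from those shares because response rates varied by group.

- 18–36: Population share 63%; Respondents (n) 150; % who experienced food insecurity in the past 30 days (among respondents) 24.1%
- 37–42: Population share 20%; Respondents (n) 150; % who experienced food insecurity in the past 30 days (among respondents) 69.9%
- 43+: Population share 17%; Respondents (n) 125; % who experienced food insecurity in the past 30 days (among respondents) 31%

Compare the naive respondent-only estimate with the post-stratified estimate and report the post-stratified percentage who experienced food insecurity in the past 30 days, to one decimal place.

34.4%

Naive respondent-only estimate (weights = respondent counts):
  (150/425)×24.1 + (150/425)×69.9 + (125/425)×31 = 42.2941%
Post-stratified estimate weights by population shares:
  0.63×24.1 + 0.2×69.9 + 0.17×31 = 34.433%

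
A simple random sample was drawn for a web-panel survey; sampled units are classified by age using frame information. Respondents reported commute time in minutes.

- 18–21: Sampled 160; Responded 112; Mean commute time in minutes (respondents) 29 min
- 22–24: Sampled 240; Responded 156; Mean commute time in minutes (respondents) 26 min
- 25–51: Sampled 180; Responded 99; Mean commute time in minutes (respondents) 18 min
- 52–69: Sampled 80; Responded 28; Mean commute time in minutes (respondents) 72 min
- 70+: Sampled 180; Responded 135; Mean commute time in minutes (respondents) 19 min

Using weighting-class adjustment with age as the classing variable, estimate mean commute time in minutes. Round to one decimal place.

27.7

Response rates by class: 18–21 112/160 = 70%, 22–24 156/240 = 65%, 25–51 99/180 = 55%, 52–69 28/80 = 35%, 70+ 135/180 = 75%.
Weighting each respondent by the inverse class response rate inflates each class back to its sampled size, so the class weight is n_sampled:
  18–21: 160 × 29 = 4640
  22–24: 240 × 26 = 6240
  25–51: 180 × 18 = 3240
  52–69: 80 × 72 = 5760
  70+: 180 × 19 = 3420
Adjusted estimate = 23,300 / 840 = 27.7381 → 27.7.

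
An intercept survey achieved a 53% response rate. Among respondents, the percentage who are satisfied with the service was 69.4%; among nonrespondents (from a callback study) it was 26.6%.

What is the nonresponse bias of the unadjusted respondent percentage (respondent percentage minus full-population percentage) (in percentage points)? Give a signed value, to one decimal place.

Nonresponse fraction = 1 − 0.53 = 0.47.
Bias = (nonresponse fraction) × (respondent percentage − nonrespondent percentage)
     = 0.47 × (69.4 − 26.6) = 0.47 × 42.8 = 20.116.

+20.1 percentage points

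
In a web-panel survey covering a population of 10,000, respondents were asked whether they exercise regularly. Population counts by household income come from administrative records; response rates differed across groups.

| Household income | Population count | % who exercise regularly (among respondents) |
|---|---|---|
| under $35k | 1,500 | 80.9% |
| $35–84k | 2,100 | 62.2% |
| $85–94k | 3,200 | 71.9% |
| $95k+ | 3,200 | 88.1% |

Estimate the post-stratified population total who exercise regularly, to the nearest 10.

Estimated count per cell = population count × respondent percentage:
  under $35k: 1,500 × 80.9% = 1213.5
  $35–84k: 2,100 × 62.2% = 1306.2
  $85–94k: 3,200 × 71.9% = 2300.8
  $95k+: 3,200 × 88.1% = 2819.2
Estimated total = 7639.7 → 7,640.

7,640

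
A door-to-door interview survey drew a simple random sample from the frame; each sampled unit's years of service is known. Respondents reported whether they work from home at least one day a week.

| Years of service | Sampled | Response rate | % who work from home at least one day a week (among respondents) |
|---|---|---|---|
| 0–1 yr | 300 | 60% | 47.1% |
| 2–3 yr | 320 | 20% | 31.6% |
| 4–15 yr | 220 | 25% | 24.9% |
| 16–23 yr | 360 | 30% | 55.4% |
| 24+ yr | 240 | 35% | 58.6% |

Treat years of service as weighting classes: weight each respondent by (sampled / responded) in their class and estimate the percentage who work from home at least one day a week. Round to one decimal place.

Inverse-response-rate weighting restores each class to its sampled count, so class totals weight by n_sampled:
  0–1 yr: 300 × 47.1 = 14,130
  2–3 yr: 320 × 31.6 = 10,112
  4–15 yr: 220 × 24.9 = 5478
  16–23 yr: 360 × 55.4 = 19,944
  24+ yr: 240 × 58.6 = 14,064
Adjusted estimate = 63,728 / 1,440 = 44.2556 → 44.3%.

44.3%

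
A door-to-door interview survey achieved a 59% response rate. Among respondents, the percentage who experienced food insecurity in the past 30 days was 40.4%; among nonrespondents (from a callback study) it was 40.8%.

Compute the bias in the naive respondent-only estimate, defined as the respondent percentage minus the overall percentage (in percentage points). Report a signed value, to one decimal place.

Nonresponse fraction = 1 − 0.59 = 0.41.
Bias = (nonresponse fraction) × (respondent percentage − nonrespondent percentage)
     = 0.41 × (40.4 − 40.8) = 0.41 × -0.4 = -0.164.

-0.2 percentage points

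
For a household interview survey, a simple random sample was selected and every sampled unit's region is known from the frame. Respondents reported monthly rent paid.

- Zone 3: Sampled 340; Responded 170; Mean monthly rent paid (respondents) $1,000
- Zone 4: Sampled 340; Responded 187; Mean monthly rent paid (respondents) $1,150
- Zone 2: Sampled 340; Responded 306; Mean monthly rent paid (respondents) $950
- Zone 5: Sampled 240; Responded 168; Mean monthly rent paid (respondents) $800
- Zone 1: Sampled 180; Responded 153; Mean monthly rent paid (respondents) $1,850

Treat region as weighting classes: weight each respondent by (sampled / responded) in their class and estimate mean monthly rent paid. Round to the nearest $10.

Class response rates: Zone 3 170/340 = 50%, Zone 4 187/340 = 55%, Zone 2 306/340 = 90%, Zone 5 168/240 = 70%, Zone 1 153/180 = 85%.
Each respondent's weight = sampled/responded in their class; summing within a class gives n_sampled, so:
  Zone 3: 340 × 1000 = 340,000
  Zone 4: 340 × 1150 = 391,000
  Zone 2: 340 × 950 = 323,000
  Zone 5: 240 × 800 = 192,000
  Zone 1: 180 × 1850 = 333,000
Adjusted estimate = 1,579,000 / 1,440 = 1096.53 → $1,100.

$1,100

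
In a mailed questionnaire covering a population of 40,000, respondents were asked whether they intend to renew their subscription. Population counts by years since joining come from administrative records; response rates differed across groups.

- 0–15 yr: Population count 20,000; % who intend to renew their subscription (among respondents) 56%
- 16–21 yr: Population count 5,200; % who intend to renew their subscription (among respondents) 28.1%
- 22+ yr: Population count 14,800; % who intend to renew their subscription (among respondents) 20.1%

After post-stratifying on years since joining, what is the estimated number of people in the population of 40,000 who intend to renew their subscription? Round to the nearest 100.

Estimated count per cell = population count × respondent percentage:
  0–15 yr: 20,000 × 56% = 11,200
  16–21 yr: 5,200 × 28.1% = 1461.2
  22+ yr: 14,800 × 20.1% = 2974.8
Estimated total = 15,636 → 15,600.

15,600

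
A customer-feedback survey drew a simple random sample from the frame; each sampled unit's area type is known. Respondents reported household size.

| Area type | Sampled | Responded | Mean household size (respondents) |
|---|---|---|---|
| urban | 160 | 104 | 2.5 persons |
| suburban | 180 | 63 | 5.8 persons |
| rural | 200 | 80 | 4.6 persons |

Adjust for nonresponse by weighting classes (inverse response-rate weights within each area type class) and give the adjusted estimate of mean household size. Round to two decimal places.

4.38

Class response rates: urban 104/160 = 65%, suburban 63/180 = 35%, rural 80/200 = 40%.
Weighting each respondent by the inverse class response rate inflates each class back to its sampled size, so the class weight is n_sampled:
  urban: 160 × 2.5 = 400
  suburban: 180 × 5.8 = 1044
  rural: 200 × 4.6 = 920
Adjusted estimate = 2364 / 540 = 4.37778 → 4.38.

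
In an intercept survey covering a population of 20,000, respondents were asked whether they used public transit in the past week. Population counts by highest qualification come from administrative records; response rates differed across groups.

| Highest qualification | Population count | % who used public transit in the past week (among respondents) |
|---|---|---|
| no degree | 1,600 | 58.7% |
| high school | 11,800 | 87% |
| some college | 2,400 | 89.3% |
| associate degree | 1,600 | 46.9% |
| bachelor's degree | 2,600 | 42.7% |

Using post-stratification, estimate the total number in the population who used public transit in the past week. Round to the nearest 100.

15,200

Apply each group's respondent rate to its population count:
  no degree: 1,600 × 58.7% = 939.2
  high school: 11,800 × 87% = 10,266
  some college: 2,400 × 89.3% = 2143.2
  associate degree: 1,600 × 46.9% = 750.4
  bachelor's degree: 2,600 × 42.7% = 1110.2
Estimated total = 15,209 → 15,200.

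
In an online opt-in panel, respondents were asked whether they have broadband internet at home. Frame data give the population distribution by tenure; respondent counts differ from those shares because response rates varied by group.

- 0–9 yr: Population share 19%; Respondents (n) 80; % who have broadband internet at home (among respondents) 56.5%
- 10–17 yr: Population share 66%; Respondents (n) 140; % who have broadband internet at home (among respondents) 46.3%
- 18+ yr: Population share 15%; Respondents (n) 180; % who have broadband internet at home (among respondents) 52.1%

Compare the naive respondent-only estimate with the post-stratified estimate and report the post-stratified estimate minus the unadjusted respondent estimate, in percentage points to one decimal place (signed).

-1.8 percentage points

Naive respondent-only estimate (weights = respondent counts):
  (80/400)×56.5 + (140/400)×46.3 + (180/400)×52.1 = 50.95%
Reweighting by population tenure shares:
  0.19×56.5 + 0.66×46.3 + 0.15×52.1 = 49.108%
Difference = 49.108 − 50.95 = -1.842 pp.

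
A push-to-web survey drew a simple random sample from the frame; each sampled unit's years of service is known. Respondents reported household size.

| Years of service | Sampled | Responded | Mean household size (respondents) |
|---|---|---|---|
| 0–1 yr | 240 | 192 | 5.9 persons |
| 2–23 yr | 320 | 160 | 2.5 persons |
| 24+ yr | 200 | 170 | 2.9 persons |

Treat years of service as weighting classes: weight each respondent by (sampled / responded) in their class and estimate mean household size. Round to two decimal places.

3.68

Class response rates: 0–1 yr 192/240 = 80%, 2–23 yr 160/320 = 50%, 24+ yr 170/200 = 85%.
Inverse-response-rate weighting restores each class to its sampled count, so class totals weight by n_sampled:
  0–1 yr: 240 × 5.9 = 1416
  2–23 yr: 320 × 2.5 = 800
  24+ yr: 200 × 2.9 = 580
Adjusted estimate = 2796 / 760 = 3.67895 → 3.68.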